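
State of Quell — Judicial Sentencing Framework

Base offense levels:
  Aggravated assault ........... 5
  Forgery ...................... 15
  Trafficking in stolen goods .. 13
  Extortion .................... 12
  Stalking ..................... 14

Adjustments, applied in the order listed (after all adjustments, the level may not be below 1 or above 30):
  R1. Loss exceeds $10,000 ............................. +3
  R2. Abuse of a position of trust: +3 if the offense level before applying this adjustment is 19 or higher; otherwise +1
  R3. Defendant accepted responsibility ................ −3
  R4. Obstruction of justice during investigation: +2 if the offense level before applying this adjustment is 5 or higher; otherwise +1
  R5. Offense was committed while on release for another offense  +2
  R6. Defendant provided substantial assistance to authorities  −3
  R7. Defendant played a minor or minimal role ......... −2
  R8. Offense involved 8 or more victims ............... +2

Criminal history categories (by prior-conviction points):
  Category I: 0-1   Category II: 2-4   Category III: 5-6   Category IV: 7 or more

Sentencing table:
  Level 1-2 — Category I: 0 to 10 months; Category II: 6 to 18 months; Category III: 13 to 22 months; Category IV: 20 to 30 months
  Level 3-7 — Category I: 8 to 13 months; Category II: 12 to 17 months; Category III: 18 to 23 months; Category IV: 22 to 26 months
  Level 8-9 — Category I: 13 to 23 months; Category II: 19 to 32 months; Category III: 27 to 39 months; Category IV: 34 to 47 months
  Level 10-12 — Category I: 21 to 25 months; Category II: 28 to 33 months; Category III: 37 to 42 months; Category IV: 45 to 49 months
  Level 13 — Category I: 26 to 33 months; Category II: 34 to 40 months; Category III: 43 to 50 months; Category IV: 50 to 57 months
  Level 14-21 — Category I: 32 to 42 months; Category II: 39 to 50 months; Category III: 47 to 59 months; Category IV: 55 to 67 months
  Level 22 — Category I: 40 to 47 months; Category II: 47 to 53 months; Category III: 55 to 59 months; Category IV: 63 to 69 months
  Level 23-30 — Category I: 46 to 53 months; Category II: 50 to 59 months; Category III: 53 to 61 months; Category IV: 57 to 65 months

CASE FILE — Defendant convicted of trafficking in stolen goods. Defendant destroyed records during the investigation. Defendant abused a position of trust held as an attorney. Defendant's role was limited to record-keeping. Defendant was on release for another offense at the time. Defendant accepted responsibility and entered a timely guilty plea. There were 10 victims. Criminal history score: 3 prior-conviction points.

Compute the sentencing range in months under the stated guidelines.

39-50 months

Base offense level for trafficking in stolen goods: 13.
R1 does not apply.
R2 applies (level before this adjustment is 13 < 19, so +1): 13 + 1 = 14.
R3 applies: 14 − 3 = 11.
R4 applies (level before this adjustment is 11 ≥ 5, so +2): 11 + 2 = 13.
R5 applies: 13 + 2 = 15.
R6 does not apply.
R7 applies: 15 − 2 = 13.
R8 applies: 13 + 2 = 15.
Final offense level: 15.
Criminal history: 3 prior points → Category II (2-4).
Level 15 falls in the 14-21 band.
Grid: Level 14-21 × Category II = 39-50 months.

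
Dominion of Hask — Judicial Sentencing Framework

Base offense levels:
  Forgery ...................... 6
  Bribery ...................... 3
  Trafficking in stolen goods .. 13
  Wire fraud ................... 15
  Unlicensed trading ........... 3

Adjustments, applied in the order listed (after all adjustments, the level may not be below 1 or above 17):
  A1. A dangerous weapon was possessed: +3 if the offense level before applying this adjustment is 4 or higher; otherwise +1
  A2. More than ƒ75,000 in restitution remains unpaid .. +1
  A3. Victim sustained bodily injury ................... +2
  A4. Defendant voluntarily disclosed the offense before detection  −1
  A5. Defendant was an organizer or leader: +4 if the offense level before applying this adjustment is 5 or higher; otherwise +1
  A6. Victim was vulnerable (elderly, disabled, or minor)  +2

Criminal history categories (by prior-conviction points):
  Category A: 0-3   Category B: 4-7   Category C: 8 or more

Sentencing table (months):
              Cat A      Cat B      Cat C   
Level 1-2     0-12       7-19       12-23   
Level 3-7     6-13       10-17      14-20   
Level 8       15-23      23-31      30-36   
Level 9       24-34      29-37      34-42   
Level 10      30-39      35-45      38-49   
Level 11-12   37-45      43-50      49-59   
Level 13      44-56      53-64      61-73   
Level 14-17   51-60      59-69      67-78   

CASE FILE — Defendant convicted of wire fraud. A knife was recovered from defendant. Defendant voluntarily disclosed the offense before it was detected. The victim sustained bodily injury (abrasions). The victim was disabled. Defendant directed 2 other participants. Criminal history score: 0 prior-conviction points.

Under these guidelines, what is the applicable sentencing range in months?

51-60 months

Base offense level for wire fraud: 15.
A1 applies (level before this adjustment is 15 ≥ 4, so +3): 15 + 3 = 18.
A2 does not apply.
A3 applies: 18 + 2 = 20.
A4 applies: 20 − 1 = 19.
A5 applies (level before this adjustment is 19 ≥ 5, so +4): 19 + 4 = 23.
A6 applies: 23 + 2 = 25.
Level 25 exceeds the maximum of 17; capped at 17.
Final offense level: 17.
Criminal history: 0 prior points → Category A (0-3).
Level 17 falls in the 14-17 band.
Grid: Level 14-17 × Category A = 51-60 months.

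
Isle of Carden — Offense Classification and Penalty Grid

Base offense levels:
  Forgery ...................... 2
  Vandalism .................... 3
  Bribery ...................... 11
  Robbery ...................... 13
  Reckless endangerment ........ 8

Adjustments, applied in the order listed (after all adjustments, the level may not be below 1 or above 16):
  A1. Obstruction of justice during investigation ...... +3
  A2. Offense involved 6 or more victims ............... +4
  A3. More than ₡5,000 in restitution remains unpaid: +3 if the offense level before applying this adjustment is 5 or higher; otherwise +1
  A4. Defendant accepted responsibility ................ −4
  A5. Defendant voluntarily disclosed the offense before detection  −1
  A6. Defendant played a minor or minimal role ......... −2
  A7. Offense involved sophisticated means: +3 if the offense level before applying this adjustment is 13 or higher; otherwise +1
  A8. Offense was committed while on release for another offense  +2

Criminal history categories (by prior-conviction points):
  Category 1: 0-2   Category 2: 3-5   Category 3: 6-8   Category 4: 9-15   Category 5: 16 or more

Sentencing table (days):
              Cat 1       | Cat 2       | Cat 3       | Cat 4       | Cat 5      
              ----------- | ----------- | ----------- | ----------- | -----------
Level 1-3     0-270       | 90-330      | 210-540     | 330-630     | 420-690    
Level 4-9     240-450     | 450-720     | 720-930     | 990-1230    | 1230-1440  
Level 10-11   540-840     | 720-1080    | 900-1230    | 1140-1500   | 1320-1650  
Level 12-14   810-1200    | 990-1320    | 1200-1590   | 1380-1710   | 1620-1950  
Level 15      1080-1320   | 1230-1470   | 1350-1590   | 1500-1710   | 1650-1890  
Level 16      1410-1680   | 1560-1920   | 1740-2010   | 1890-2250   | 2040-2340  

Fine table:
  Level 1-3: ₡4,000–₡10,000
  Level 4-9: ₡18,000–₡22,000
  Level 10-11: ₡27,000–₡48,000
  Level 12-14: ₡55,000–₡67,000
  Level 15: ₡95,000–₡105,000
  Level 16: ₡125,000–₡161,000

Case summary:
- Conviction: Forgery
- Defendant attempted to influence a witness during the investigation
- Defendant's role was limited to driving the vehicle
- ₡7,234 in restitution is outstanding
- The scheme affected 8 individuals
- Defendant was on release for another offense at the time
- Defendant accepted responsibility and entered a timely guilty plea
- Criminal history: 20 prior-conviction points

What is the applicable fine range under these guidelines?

₡18,000–₡22,000

Base offense level for forgery: 2.
A1 applies: 2 + 3 = 5.
A2 applies: 5 + 4 = 9.
A3 applies (level before this adjustment is 9 ≥ 5, so +3): 9 + 3 = 12.
A4 applies: 12 − 4 = 8.
A6 applies: 8 − 2 = 6.
A7 does not apply.
A8 applies: 6 + 2 = 8.
Final offense level: 8.
Level 8 falls in the 4-9 band.
Fine table: Level 4-9 → ₡18,000–₡22,000.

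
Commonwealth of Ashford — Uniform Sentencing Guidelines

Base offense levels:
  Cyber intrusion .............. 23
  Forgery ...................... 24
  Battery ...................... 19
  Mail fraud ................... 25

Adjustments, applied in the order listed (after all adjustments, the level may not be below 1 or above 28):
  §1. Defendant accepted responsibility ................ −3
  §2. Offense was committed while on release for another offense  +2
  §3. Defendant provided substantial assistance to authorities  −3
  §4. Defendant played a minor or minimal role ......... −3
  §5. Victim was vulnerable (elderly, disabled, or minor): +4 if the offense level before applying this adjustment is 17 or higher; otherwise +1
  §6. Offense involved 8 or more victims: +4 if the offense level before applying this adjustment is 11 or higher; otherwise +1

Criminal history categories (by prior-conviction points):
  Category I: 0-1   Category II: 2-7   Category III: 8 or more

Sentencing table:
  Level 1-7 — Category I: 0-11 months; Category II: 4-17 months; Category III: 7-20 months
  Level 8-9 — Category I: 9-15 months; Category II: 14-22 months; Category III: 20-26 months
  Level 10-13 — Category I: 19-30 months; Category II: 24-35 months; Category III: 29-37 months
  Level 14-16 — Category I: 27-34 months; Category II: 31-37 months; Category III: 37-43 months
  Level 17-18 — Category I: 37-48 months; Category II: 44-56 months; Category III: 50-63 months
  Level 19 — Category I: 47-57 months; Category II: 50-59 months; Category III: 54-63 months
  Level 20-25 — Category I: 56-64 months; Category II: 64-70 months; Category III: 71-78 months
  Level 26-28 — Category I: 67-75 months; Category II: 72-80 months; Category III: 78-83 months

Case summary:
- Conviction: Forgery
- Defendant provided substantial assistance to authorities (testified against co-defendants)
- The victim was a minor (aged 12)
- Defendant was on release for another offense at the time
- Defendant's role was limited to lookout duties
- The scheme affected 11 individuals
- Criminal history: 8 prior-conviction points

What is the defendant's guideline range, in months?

Base offense level for forgery: 24.
§1 does not apply.
§2 applies: 24 + 2 = 26.
§3 applies: 26 − 3 = 23.
§4 applies: 23 − 3 = 20.
§5 applies (level before this adjustment is 20 ≥ 17, so +4): 20 + 4 = 24.
§6 applies (level before this adjustment is 24 ≥ 11, so +4): 24 + 4 = 28.
Final offense level: 28.
Criminal history: 8 prior points → Category III (8+).
Level 28 falls in the 26-28 band.
Grid: Level 26-28 × Category III = 78-83 months.

78-83 months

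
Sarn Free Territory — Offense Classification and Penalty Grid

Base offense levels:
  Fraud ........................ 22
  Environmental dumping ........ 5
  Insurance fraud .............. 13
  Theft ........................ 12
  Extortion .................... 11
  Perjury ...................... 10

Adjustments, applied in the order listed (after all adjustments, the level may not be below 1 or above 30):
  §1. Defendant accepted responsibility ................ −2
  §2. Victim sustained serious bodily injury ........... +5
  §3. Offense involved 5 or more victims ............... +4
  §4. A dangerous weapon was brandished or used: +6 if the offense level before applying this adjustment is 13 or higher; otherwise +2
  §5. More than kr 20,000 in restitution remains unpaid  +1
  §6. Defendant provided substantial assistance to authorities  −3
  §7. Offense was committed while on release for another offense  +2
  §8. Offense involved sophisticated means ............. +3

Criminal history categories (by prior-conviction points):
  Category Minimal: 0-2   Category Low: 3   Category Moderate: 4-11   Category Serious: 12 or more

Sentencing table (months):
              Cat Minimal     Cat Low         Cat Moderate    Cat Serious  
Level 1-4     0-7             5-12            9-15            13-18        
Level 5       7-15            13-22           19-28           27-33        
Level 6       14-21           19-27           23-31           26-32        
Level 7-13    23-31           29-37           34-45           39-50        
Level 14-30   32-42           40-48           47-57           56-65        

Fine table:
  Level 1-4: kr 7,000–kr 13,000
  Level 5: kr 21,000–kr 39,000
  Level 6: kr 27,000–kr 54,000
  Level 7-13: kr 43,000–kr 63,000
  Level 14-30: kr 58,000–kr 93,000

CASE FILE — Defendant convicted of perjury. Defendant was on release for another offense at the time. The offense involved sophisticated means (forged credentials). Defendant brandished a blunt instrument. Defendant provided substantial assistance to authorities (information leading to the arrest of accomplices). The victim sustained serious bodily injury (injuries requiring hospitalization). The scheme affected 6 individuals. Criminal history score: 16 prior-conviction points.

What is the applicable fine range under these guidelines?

Base offense level for perjury: 10.
§1 does not apply.
§2 applies: 10 + 5 = 15.
§3 applies: 15 + 4 = 19.
§4 applies (level before this adjustment is 19 ≥ 13, so +6): 19 + 6 = 25.
§5 does not apply.
§6 applies: 25 − 3 = 22.
§7 applies: 22 + 2 = 24.
§8 applies: 24 + 3 = 27.
Final offense level: 27.
Level 27 falls in the 14-30 band.
Fine table: Level 14-30 → kr 58,000–kr 93,000.

kr 58,000–kr 93,000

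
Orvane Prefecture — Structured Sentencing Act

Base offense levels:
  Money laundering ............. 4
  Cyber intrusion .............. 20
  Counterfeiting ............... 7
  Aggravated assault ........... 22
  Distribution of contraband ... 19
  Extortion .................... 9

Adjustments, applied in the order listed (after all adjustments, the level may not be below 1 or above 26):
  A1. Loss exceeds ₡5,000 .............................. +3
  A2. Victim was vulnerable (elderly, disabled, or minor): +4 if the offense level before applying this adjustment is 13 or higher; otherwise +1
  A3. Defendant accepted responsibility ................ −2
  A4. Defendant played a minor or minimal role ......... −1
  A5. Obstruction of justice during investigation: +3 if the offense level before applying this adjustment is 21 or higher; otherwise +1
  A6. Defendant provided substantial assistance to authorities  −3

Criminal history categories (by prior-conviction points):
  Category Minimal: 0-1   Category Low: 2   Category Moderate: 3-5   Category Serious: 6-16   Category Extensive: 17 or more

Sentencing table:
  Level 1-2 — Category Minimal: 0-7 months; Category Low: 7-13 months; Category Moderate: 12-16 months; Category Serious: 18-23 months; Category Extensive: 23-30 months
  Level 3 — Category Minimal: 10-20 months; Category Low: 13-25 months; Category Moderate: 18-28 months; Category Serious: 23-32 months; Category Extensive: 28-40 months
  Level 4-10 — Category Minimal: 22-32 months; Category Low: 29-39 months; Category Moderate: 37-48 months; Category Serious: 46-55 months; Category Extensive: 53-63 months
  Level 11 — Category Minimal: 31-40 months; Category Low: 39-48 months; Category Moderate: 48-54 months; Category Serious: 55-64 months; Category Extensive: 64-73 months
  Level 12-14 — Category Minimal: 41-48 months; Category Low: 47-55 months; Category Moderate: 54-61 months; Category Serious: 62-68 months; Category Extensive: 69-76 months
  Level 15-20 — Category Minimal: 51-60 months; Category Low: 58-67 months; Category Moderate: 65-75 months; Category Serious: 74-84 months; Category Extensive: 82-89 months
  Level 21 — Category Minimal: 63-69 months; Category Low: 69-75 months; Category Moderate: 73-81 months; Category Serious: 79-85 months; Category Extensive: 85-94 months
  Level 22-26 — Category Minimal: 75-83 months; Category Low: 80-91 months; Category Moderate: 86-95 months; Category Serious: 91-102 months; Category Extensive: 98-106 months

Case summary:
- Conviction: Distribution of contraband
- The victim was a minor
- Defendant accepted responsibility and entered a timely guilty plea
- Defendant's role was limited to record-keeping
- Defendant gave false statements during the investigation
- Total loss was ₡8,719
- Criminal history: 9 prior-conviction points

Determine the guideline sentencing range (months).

91-102 months

Base offense level for distribution of contraband: 19.
A1 applies: 19 + 3 = 22.
A2 applies (level before this adjustment is 22 ≥ 13, so +4): 22 + 4 = 26.
A3 applies: 26 − 2 = 24.
A4 applies: 24 − 1 = 23.
A5 applies (level before this adjustment is 23 ≥ 21, so +3): 23 + 3 = 26.
Final offense level: 26.
Criminal history: 9 prior points → Category Serious (6-16).
Level 26 falls in the 22-26 band.
Grid: Level 22-26 × Category Serious = 91-102 months.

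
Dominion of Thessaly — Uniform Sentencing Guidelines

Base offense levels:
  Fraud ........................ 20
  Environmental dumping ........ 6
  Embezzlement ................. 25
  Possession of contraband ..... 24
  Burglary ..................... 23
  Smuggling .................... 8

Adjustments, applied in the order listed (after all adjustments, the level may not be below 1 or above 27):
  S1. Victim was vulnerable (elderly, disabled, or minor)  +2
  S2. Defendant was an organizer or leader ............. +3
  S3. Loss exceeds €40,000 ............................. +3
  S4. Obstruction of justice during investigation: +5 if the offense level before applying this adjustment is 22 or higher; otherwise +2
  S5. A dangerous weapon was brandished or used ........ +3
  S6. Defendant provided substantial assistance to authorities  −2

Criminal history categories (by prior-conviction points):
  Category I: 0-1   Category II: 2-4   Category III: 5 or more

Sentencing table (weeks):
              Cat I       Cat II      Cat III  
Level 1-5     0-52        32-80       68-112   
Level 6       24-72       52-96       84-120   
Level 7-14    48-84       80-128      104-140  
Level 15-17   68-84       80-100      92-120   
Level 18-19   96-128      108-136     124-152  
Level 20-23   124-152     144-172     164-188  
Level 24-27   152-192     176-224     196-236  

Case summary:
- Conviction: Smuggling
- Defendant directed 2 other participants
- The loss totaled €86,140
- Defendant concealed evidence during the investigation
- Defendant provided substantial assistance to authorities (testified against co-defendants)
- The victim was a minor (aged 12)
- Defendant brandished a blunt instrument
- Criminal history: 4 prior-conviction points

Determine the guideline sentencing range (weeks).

Base offense level for smuggling: 8.
S1 applies: 8 + 2 = 10.
S2 applies: 10 + 3 = 13.
S3 applies: 13 + 3 = 16.
S4 applies (level before this adjustment is 16 < 22, so +2): 16 + 2 = 18.
S5 applies: 18 + 3 = 21.
S6 applies: 21 − 2 = 19.
Final offense level: 19.
Criminal history: 4 prior points → Category II (2-4).
Level 19 falls in the 18-19 band.
Grid: Level 18-19 × Category II = 108-136 weeks.

108-136 weeks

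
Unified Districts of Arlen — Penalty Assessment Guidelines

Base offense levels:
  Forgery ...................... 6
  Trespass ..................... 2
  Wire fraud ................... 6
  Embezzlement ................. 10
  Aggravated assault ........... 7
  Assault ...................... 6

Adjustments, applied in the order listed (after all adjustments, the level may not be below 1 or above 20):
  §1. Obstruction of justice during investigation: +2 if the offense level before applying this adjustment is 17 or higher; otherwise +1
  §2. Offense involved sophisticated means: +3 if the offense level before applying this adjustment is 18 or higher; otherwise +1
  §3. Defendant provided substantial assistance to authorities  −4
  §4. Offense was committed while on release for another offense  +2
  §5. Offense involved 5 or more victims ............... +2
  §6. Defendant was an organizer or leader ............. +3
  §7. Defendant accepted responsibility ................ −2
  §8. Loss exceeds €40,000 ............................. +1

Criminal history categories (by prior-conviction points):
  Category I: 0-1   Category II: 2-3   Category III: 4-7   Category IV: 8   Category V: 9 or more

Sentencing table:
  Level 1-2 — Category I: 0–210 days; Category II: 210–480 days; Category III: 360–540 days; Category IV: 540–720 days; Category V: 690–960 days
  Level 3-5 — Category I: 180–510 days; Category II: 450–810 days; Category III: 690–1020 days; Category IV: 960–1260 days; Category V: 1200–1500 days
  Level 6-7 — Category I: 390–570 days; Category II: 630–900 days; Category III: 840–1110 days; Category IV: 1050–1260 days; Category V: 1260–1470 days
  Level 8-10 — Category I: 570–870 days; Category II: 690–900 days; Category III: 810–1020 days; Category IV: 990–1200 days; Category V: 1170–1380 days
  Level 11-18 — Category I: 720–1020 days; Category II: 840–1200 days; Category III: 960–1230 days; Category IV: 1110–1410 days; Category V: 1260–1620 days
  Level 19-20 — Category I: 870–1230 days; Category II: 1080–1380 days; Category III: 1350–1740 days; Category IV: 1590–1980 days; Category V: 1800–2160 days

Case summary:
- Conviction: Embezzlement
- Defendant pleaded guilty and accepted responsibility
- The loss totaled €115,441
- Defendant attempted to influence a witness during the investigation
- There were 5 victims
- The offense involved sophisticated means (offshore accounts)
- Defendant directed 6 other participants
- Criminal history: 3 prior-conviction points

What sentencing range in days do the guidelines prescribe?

Base offense level for embezzlement: 10.
§1 applies (level before this adjustment is 10 < 17, so +1): 10 + 1 = 11.
§2 applies (level before this adjustment is 11 < 18, so +1): 11 + 1 = 12.
§3 does not apply.
§5 applies: 12 + 2 = 14.
§6 applies: 14 + 3 = 17.
§7 applies: 17 − 2 = 15.
§8 applies: 15 + 1 = 16.
Final offense level: 16.
Criminal history: 3 prior points → Category II (2-3).
Level 16 falls in the 11-18 band.
Grid: Level 11-18 × Category II = 840-1200 days.

840-1200 days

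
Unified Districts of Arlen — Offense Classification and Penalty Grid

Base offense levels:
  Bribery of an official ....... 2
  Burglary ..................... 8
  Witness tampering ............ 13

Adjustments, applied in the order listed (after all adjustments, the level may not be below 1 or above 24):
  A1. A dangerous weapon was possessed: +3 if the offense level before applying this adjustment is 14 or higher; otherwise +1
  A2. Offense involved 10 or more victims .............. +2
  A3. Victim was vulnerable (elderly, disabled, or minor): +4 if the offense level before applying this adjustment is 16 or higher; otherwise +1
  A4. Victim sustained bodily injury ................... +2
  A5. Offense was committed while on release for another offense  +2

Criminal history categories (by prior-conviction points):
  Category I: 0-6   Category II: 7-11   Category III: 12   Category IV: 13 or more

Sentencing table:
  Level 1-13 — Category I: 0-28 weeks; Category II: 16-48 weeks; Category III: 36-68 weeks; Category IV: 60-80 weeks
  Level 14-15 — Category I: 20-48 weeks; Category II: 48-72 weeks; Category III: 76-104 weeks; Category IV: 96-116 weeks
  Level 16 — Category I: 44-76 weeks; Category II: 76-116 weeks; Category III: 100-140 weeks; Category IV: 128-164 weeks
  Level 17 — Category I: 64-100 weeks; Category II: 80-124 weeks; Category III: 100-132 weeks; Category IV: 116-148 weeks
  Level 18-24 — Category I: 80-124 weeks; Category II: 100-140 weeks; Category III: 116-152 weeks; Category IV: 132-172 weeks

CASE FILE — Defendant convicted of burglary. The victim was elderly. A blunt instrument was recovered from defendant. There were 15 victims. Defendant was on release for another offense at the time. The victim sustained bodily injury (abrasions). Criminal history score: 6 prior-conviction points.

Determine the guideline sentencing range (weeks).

44-76 weeks

Base offense level for burglary: 8.
A1 applies (level before this adjustment is 8 < 14, so +1): 8 + 1 = 9.
A2 applies: 9 + 2 = 11.
A3 applies (level before this adjustment is 11 < 16, so +1): 11 + 1 = 12.
A4 applies: 12 + 2 = 14.
A5 applies: 14 + 2 = 16.
Final offense level: 16.
Criminal history: 6 prior points → Category I (0-6).
Level 16 falls in the 16 band.
Grid: Level 16 × Category I = 44-76 weeks.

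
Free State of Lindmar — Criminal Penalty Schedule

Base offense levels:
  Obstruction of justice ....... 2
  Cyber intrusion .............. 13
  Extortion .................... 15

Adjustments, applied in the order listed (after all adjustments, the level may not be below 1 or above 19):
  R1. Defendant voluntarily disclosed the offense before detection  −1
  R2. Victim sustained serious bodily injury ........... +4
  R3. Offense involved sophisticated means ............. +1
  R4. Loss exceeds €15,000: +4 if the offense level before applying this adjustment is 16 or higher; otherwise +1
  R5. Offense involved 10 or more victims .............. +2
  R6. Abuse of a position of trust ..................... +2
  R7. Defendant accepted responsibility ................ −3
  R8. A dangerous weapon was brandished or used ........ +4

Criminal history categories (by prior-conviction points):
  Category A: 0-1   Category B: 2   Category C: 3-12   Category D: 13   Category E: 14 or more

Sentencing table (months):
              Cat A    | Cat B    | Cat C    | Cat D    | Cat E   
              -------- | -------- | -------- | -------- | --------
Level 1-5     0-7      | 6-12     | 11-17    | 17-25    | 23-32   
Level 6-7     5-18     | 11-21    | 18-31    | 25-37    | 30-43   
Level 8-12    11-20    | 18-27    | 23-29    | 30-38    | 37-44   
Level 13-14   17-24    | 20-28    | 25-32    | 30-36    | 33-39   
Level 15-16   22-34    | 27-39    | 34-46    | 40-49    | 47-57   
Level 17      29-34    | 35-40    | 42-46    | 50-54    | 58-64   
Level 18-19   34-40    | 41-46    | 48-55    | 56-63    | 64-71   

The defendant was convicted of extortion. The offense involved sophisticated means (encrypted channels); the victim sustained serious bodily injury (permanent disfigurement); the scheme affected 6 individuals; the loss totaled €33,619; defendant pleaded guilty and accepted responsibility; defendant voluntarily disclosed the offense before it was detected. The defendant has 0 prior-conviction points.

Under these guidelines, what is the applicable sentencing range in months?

Base offense level for extortion: 15.
R1 applies: 15 − 1 = 14.
R2 applies: 14 + 4 = 18.
R3 applies: 18 + 1 = 19.
R4 applies (level before this adjustment is 19 ≥ 16, so +4): 19 + 4 = 23.
R6 does not apply.
R7 applies: 23 − 3 = 20.
R8 does not apply.
Level 20 exceeds the maximum of 19; capped at 19.
Final offense level: 19.
Criminal history: 0 prior points → Category A (0-1).
Level 19 falls in the 18-19 band.
Grid: Level 18-19 × Category A = 34-40 months.

34-40 months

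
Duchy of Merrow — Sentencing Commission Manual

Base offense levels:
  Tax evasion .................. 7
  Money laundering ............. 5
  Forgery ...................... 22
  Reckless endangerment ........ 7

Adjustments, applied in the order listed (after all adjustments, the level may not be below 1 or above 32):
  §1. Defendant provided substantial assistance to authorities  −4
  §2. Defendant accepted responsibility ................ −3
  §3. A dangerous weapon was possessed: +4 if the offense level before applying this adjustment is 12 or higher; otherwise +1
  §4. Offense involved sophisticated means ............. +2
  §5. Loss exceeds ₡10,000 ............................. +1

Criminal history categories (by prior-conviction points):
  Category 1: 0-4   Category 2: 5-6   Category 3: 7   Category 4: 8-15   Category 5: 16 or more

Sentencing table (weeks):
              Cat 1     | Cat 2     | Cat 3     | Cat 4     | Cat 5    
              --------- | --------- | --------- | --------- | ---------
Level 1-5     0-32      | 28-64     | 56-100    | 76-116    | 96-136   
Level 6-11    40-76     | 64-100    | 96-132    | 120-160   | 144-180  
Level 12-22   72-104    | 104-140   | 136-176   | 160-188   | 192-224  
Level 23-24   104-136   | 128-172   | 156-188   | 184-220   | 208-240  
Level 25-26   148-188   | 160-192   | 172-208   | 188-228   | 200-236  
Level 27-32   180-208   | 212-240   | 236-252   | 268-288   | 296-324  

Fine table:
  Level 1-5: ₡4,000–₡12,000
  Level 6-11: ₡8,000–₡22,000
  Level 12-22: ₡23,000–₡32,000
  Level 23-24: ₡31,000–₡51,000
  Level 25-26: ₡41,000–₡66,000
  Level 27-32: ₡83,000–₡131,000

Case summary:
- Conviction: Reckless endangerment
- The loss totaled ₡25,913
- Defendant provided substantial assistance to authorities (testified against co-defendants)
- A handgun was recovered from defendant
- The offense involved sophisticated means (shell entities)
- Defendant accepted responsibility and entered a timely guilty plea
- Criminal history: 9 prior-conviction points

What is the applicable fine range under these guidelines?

₡4,000–₡12,000

Base offense level for reckless endangerment: 7.
§1 applies: 7 − 4 = 3.
§2 applies: 3 − 3 = 0.
§3 applies (level before this adjustment is 0 < 12, so +1): 0 + 1 = 1.
§4 applies: 1 + 2 = 3.
§5 applies: 3 + 1 = 4.
Final offense level: 4.
Level 4 falls in the 1-5 band.
Fine table: Level 1-5 → ₡4,000–₡12,000.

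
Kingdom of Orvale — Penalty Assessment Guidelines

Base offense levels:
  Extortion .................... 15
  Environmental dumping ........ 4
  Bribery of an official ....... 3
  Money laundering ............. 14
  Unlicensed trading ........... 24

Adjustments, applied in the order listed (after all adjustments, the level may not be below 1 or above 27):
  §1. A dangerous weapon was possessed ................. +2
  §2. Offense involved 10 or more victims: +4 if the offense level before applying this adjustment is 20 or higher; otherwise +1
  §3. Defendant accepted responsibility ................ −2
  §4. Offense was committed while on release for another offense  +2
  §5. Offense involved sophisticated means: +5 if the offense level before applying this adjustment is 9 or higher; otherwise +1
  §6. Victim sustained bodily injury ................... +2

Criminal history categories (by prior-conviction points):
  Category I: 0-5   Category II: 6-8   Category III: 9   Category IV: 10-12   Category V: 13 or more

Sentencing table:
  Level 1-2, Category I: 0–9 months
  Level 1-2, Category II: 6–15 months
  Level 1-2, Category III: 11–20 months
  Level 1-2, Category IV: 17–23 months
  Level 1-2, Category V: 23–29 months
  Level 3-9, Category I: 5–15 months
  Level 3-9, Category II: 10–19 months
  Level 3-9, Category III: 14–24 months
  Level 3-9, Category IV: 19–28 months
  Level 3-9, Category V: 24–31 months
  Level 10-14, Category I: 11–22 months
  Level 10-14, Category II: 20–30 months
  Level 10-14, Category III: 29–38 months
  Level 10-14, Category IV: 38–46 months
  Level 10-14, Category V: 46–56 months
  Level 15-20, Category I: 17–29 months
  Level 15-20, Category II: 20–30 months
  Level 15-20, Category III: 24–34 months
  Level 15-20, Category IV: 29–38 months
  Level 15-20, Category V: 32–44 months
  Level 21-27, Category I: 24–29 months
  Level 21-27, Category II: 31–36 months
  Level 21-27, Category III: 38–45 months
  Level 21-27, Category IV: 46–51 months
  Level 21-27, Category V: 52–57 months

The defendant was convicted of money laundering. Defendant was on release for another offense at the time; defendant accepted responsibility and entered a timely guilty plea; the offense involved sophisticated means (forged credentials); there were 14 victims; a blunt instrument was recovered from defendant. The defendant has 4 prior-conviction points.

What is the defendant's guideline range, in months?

Base offense level for money laundering: 14.
§1 applies: 14 + 2 = 16.
§2 applies (level before this adjustment is 16 < 20, so +1): 16 + 1 = 17.
§3 applies: 17 − 2 = 15.
§4 applies: 15 + 2 = 17.
§5 applies (level before this adjustment is 17 ≥ 9, so +5): 17 + 5 = 22.
§6 does not apply.
Final offense level: 22.
Criminal history: 4 prior points → Category I (0-5).
Level 22 falls in the 21-27 band.
Grid: Level 21-27 × Category I = 24-29 months.

24-29 months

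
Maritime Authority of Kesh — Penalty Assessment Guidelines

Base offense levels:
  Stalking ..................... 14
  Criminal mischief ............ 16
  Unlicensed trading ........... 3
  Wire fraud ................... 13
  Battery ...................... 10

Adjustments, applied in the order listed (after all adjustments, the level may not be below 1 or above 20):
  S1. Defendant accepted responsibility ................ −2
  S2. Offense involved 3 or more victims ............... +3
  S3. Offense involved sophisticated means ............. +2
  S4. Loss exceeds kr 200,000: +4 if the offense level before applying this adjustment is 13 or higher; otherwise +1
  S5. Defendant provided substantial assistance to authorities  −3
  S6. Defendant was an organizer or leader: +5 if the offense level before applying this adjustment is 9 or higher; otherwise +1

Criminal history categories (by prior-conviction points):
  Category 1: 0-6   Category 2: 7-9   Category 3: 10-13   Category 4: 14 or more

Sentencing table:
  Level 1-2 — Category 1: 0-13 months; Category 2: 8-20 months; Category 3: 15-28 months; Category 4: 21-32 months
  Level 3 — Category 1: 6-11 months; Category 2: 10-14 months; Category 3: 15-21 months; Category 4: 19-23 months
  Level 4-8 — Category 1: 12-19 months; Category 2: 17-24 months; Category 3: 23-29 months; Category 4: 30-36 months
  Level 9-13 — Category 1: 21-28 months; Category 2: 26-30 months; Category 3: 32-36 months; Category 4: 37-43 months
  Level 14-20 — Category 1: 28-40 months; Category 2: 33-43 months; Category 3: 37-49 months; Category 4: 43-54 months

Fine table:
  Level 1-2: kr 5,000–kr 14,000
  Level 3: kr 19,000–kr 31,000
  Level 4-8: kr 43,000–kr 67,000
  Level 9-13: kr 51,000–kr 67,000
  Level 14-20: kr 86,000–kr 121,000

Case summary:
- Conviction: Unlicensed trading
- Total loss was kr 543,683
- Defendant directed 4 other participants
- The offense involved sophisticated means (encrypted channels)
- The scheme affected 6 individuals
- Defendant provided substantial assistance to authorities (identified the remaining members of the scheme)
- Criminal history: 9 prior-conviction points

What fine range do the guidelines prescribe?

kr 43,000–kr 67,000

Base offense level for unlicensed trading: 3.
S1 does not apply.
S2 applies: 3 + 3 = 6.
S3 applies: 6 + 2 = 8.
S4 applies (level before this adjustment is 8 < 13, so +1): 8 + 1 = 9.
S5 applies: 9 − 3 = 6.
S6 applies (level before this adjustment is 6 < 9, so +1): 6 + 1 = 7.
Final offense level: 7.
Level 7 falls in the 4-8 band.
Fine table: Level 4-8 → kr 43,000–kr 67,000.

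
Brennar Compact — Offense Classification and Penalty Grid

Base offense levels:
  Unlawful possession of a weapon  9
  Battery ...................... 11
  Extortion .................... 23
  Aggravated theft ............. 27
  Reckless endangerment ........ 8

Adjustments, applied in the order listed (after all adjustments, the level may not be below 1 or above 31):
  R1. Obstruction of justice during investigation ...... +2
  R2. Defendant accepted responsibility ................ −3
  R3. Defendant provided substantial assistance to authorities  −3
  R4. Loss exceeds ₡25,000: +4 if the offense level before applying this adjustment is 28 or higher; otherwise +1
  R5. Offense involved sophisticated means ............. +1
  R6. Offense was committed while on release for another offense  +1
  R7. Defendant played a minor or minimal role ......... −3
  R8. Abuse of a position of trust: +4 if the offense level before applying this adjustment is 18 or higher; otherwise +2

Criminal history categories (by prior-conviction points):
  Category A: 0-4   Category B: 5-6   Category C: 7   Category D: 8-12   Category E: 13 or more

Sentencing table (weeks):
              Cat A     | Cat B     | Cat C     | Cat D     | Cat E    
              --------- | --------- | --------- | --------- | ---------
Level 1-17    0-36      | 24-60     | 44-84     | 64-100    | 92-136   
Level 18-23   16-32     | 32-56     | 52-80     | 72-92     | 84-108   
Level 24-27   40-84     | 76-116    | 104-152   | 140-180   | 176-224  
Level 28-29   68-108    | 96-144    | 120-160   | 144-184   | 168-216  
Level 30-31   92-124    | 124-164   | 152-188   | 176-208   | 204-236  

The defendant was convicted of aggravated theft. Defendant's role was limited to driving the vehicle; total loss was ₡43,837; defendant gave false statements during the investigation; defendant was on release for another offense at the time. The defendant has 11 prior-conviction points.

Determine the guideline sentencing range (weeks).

176-208 weeks

Base offense level for aggravated theft: 27.
R1 applies: 27 + 2 = 29.
R2 does not apply.
R4 applies (level before this adjustment is 29 ≥ 28, so +4): 29 + 4 = 33.
R5 does not apply.
R6 applies: 33 + 1 = 34.
R7 applies: 34 − 3 = 31.
R8 does not apply.
Final offense level: 31.
Criminal history: 11 prior points → Category D (8-12).
Level 31 falls in the 30-31 band.
Grid: Level 30-31 × Category D = 176-208 weeks.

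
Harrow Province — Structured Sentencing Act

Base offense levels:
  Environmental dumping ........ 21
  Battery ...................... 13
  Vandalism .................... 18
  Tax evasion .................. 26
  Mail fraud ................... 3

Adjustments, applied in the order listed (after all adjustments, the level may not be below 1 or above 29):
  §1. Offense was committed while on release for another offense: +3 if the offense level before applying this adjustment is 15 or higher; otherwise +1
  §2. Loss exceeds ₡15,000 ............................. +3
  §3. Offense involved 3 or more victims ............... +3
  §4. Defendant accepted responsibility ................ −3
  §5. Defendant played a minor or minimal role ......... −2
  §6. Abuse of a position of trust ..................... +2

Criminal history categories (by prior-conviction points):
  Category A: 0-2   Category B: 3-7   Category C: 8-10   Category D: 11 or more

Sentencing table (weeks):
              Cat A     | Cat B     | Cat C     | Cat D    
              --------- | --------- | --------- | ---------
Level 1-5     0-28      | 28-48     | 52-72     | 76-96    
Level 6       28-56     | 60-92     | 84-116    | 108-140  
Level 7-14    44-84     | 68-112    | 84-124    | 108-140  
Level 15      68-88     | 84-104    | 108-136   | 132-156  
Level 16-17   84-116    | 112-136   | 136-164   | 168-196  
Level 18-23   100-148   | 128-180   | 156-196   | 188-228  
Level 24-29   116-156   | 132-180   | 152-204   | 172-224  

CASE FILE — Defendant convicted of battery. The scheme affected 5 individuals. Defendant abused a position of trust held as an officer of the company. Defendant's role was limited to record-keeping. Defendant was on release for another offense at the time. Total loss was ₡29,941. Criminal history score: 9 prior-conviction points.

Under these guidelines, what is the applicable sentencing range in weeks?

Base offense level for battery: 13.
§1 applies (level before this adjustment is 13 < 15, so +1): 13 + 1 = 14.
§2 applies: 14 + 3 = 17.
§3 applies: 17 + 3 = 20.
§5 applies: 20 − 2 = 18.
§6 applies: 18 + 2 = 20.
Final offense level: 20.
Criminal history: 9 prior points → Category C (8-10).
Level 20 falls in the 18-23 band.
Grid: Level 18-23 × Category C = 156-196 weeks.

156-196 weeks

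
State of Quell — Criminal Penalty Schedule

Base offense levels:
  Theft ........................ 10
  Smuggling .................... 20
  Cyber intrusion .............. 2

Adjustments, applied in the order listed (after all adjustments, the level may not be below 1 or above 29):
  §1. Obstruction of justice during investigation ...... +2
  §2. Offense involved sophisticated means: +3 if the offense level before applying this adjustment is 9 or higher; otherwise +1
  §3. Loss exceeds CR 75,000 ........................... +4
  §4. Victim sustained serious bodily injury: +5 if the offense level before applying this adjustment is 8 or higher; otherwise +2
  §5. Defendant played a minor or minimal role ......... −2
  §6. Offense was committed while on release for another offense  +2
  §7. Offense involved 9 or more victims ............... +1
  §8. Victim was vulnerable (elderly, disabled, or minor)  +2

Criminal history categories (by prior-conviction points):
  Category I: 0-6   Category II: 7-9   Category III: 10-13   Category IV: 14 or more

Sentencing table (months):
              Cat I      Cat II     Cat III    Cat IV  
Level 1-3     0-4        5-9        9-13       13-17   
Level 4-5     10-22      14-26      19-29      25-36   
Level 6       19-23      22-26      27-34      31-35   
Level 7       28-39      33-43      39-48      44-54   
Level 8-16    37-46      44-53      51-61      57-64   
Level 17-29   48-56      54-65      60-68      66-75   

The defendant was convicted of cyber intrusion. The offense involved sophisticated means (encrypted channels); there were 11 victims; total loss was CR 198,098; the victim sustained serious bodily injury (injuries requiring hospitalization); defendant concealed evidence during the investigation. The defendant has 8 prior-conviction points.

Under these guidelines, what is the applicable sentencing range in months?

Base offense level for cyber intrusion: 2.
§1 applies: 2 + 2 = 4.
§2 applies (level before this adjustment is 4 < 9, so +1): 4 + 1 = 5.
§3 applies: 5 + 4 = 9.
§4 applies (level before this adjustment is 9 ≥ 8, so +5): 9 + 5 = 14.
§5 does not apply.
§6 does not apply.
§7 applies: 14 + 1 = 15.
Final offense level: 15.
Criminal history: 8 prior points → Category II (7-9).
Level 15 falls in the 8-16 band.
Grid: Level 8-16 × Category II = 44-53 months.

44-53 months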